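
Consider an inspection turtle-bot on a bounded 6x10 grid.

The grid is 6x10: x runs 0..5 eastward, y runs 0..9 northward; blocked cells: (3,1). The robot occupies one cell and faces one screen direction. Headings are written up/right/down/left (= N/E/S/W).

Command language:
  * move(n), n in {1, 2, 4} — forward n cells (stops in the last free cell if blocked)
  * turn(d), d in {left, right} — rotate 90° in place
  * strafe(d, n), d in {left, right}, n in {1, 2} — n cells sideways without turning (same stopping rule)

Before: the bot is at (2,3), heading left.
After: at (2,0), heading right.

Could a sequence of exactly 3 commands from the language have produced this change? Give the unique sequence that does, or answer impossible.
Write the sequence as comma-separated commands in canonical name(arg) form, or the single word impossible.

key: move(4) runs into the grid edge before its full distance
from: at (2,3), heading left
step 1 (turn(left)): at (2,3), heading down
step 2 (move(4)): at (2,0), heading down
step 3 (turn(left)): at (2,0), heading right
all 729 alternatives checked — unique.

turn(left), move(4), turn(left)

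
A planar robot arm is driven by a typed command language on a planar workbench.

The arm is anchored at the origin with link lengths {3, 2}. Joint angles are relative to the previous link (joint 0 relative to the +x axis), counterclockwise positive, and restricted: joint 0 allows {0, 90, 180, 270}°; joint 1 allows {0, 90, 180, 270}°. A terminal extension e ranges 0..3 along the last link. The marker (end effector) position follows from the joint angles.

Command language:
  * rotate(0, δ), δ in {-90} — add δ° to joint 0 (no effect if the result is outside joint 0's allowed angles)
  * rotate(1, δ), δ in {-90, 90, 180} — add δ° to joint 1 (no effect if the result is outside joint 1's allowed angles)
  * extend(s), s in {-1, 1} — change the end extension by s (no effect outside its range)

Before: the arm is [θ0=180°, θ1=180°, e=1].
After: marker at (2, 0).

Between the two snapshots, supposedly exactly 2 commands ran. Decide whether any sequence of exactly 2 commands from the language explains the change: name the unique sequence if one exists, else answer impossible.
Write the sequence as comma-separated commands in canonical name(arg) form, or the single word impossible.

start: [θ0=180°, θ1=180°, e=1]
t=1 extend(1) ⇒ [θ0=180°, θ1=180°, e=2]
t=2 extend(1) ⇒ [θ0=180°, θ1=180°, e=3]
uniquely the one of 36 2-step routes that fits.

extend(1), extend(1)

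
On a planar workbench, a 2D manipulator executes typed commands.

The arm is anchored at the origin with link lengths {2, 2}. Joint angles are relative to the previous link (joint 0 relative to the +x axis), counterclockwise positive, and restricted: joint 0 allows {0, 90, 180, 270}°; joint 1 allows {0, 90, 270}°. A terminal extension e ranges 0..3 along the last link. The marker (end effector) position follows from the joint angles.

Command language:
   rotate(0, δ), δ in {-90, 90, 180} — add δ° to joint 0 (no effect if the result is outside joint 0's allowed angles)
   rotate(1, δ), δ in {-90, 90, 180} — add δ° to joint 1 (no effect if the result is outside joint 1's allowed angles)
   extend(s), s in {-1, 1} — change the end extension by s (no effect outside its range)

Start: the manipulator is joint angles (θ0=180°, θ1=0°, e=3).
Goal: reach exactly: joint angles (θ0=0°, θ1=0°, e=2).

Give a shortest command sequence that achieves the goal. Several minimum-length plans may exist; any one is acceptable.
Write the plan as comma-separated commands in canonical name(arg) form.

initial: joint angles (θ0=180°, θ1=0°, e=3)
1. extend(-1) → joint angles (θ0=180°, θ1=0°, e=2)
2. rotate(0, 180) → joint angles (θ0=0°, θ1=0°, e=2)
no 1-step plan works, so 2 is optimal.

extend(-1), rotate(0, 180)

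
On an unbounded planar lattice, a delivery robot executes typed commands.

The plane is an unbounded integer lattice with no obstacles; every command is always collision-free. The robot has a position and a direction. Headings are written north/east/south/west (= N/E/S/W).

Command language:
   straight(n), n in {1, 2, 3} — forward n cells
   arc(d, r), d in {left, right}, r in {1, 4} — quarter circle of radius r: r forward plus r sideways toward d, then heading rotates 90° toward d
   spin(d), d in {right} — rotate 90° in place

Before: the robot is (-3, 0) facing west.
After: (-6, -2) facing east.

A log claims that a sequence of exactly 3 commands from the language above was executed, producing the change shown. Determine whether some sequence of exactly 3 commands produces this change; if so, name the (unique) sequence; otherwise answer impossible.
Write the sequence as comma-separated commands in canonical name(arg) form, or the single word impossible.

key: order matters: swapping straight(3) and arc(left, 1) lands elsewhere
t0: (-3, 0) facing west
step 1 (straight(3)): (-6, 0) facing west
step 2 (arc(left, 1)): (-7, -1) facing south
step 3 (arc(left, 1)): (-6, -2) facing east
uniquely the one of 512 3-step routes that fits.

straight(3), arc(left, 1), arc(left, 1)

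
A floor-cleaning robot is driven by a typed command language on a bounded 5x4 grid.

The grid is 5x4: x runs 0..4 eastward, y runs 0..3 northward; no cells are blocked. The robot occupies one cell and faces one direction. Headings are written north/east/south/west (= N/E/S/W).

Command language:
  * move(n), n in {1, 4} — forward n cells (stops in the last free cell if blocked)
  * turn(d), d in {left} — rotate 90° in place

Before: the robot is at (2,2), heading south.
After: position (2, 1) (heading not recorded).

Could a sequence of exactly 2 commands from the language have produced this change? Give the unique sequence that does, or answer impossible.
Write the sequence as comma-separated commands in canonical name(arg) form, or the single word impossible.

key: order matters: swapping move(1) and turn(left) lands elsewhere
begin: at (2,2), heading south
step 1 (move(1)): at (2,1), heading south
step 2 (turn(left)): at (2,1), heading east
uniquely the one of 9 2-step routes that fits.

move(1), turn(left)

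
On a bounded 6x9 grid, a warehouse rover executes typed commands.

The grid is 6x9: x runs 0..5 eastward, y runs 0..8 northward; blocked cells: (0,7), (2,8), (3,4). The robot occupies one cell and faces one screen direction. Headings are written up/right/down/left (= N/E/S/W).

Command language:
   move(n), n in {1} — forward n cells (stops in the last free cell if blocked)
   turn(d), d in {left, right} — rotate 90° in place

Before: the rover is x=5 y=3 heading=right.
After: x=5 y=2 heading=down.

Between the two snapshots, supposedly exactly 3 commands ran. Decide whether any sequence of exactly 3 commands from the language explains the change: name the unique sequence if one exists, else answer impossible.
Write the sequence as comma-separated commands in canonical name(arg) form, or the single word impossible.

key: cell and facing (now S) both changed — the 3 commands mix motion and turning
t0: x=5 y=3 heading=right
t=1 move(1) ⇒ x=5 y=3 heading=right
t=2 turn(right) ⇒ x=5 y=3 heading=down
t=3 move(1) ⇒ x=5 y=2 heading=down
no rival 3-sequence matches.

move(1), turn(right), move(1)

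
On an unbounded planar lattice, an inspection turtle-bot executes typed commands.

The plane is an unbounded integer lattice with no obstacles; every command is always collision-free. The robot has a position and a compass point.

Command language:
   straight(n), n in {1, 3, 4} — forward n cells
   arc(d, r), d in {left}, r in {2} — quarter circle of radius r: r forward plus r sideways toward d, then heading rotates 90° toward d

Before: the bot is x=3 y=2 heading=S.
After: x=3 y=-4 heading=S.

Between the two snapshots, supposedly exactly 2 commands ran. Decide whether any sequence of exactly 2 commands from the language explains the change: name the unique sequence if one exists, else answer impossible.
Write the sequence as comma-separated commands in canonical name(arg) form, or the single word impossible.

straight(3), straight(3)

key: heading stays S — no command in the sequence turns
t0: x=3 y=2 heading=S
t=1 straight(3) ⇒ x=3 y=-1 heading=S
t=2 straight(3) ⇒ x=3 y=-4 heading=S
no rival 2-sequence matches.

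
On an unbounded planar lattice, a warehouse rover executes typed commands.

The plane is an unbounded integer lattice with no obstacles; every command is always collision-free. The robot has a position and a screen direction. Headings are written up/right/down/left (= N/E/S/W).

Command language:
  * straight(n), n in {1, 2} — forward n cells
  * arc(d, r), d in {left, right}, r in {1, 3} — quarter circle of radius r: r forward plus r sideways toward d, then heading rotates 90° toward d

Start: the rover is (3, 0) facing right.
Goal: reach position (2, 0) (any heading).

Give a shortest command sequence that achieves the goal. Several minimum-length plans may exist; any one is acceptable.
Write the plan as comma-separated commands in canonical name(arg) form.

arc(left, 3), arc(left, 1), arc(left, 3), straight(1)

initial: (3, 0) facing right
[1] after arc(left, 3): (6, 3) facing up
[2] after arc(left, 1): (5, 4) facing left
[3] after arc(left, 3): (2, 1) facing down
[4] after straight(1): (2, 0) facing down
no 3-step plan works, so 4 is optimal.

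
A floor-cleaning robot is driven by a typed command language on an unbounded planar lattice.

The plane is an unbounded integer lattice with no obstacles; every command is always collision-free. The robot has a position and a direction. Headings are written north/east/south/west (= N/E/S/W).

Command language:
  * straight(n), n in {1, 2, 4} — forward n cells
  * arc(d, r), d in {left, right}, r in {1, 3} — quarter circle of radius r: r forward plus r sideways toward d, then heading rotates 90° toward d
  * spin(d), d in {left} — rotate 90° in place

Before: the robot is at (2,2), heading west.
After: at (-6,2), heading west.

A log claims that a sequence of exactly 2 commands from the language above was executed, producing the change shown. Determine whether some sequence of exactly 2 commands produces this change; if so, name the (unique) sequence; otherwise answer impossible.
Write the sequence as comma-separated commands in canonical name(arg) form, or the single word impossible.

key: heading stays W — no command in the sequence turns
from: at (2,2), heading west
step 1 (straight(4)): at (-2,2), heading west
step 2 (straight(4)): at (-6,2), heading west
no rival 2-sequence matches.

straight(4), straight(4)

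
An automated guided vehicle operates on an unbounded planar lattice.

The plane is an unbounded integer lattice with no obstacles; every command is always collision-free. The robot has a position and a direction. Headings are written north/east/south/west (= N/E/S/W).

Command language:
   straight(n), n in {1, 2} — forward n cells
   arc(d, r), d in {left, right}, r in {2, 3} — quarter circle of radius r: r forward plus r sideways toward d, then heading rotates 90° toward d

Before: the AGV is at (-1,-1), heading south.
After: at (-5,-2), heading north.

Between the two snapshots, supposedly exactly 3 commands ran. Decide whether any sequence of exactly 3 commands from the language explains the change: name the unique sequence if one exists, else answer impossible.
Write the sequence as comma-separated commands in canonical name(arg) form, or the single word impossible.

key: position moved to (-5,-2) AND the heading swung to N — translation plus rotation needed
t0: at (-1,-1), heading south
step 1 (straight(1)): at (-1,-2), heading south
step 2 (arc(right, 2)): at (-3,-4), heading west
step 3 (arc(right, 2)): at (-5,-2), heading north
uniquely the one of 216 3-step routes that fits.

straight(1), arc(right, 2), arc(right, 2)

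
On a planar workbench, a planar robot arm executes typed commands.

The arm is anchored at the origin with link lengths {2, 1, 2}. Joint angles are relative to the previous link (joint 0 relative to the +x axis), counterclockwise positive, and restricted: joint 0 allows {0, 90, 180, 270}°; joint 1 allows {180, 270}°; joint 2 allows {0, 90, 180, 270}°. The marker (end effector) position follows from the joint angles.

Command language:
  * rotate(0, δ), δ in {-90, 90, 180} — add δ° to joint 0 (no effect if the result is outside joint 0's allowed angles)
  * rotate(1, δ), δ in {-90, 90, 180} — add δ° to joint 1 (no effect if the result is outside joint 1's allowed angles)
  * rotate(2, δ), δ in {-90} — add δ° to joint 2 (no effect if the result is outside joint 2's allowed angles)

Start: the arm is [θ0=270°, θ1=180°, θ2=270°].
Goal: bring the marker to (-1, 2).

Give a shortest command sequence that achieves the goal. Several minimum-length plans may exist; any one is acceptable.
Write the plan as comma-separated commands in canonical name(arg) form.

initial: [θ0=270°, θ1=180°, θ2=270°]
[1] after rotate(0, 180): [θ0=90°, θ1=180°, θ2=270°]
[2] after rotate(2, -90): [θ0=90°, θ1=180°, θ2=180°]
[3] after rotate(1, 90): [θ0=90°, θ1=270°, θ2=180°]
shorter routes all fall short; 3 is best.

rotate(0, 180), rotate(2, -90), rotate(1, 90)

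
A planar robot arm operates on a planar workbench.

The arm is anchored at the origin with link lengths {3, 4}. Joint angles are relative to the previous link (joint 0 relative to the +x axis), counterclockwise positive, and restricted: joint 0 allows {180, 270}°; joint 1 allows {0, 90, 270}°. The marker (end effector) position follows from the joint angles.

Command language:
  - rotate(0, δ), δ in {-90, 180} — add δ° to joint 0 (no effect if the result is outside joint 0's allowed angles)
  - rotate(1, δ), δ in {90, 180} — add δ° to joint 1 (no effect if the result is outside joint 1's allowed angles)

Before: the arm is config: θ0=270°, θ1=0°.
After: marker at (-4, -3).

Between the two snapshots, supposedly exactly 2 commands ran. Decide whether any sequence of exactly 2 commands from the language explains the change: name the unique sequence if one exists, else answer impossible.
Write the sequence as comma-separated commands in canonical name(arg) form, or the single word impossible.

key: order matters: swapping rotate(1, 90) and rotate(1, 180) lands elsewhere
from: config: θ0=270°, θ1=0°
[1] after rotate(1, 90): config: θ0=270°, θ1=90°
[2] after rotate(1, 180): config: θ0=270°, θ1=270°
no rival 2-sequence matches.

rotate(1, 90), rotate(1, 180)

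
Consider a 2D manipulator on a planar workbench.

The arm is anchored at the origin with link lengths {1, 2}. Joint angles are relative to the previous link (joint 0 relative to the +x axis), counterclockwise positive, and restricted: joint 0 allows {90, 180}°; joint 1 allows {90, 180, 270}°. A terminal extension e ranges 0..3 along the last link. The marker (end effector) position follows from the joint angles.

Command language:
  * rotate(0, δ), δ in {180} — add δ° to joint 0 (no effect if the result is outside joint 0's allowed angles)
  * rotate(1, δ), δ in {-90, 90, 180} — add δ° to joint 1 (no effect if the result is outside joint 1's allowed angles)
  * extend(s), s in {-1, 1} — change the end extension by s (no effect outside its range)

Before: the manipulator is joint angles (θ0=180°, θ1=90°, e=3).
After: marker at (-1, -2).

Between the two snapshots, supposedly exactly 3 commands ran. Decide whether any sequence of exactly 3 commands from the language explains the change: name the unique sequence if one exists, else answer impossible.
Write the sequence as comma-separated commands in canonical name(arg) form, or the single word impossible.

extend(-1), extend(-1), extend(-1)

t0: joint angles (θ0=180°, θ1=90°, e=3)
[1] after extend(-1): joint angles (θ0=180°, θ1=90°, e=2)
[2] after extend(-1): joint angles (θ0=180°, θ1=90°, e=1)
[3] after extend(-1): joint angles (θ0=180°, θ1=90°, e=0)
all 216 alternatives checked — unique.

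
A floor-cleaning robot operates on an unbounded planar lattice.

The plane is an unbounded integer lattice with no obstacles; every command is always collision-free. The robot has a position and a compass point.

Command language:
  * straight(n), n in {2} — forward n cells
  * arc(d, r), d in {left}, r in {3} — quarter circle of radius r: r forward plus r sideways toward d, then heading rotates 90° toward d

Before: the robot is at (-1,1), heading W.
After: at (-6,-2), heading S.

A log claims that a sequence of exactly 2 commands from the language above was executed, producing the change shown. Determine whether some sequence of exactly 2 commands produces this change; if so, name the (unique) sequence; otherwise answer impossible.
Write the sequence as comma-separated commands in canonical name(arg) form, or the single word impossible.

straight(2), arc(left, 3)

key: running arc(left, 3) before straight(2) would end elsewhere — order is forced
start: at (-1,1), heading W
1. straight(2) → at (-3,1), heading W
2. arc(left, 3) → at (-6,-2), heading S
no rival 2-sequence matches.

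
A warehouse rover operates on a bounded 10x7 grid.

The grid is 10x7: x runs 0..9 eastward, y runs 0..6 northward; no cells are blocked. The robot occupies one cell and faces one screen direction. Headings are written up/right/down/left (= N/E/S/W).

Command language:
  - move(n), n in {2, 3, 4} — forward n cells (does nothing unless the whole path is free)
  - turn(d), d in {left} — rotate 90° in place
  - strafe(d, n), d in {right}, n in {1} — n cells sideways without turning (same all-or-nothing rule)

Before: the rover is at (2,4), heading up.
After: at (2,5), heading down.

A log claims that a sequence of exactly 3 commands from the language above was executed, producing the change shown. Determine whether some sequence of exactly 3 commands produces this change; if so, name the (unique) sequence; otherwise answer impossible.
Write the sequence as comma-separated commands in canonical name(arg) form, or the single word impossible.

key: cell and facing (now S) both changed — the 3 commands mix motion and turning
start: at (2,4), heading up
1. turn(left) → at (2,4), heading left
2. strafe(right, 1) → at (2,5), heading left
3. turn(left) → at (2,5), heading down
uniquely the one of 125 3-step routes that fits.

turn(left), strafe(right, 1), turn(left)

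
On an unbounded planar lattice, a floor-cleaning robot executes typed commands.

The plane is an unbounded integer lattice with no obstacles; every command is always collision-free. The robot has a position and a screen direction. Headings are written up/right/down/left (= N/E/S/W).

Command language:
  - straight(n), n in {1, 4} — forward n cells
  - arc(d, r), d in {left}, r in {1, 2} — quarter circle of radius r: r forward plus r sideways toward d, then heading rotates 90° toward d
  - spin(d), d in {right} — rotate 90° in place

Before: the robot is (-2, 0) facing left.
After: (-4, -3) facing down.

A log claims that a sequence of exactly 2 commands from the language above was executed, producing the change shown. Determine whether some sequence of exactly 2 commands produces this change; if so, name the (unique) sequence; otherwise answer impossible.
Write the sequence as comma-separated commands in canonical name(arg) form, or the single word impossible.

key: order matters: swapping arc(left, 2) and straight(1) lands elsewhere
t0: (-2, 0) facing left
t=1 arc(left, 2) ⇒ (-4, -2) facing down
t=2 straight(1) ⇒ (-4, -3) facing down
all 25 alternatives checked — unique.

arc(left, 2), straight(1)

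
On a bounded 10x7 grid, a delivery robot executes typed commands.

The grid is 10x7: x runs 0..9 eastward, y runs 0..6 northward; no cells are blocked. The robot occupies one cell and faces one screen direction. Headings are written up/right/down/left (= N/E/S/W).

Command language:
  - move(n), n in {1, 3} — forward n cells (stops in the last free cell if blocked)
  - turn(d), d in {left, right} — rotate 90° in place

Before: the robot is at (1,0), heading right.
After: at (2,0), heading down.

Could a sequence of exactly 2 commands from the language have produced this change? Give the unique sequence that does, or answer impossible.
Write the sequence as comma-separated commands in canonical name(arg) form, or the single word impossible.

key: running turn(right) before move(1) would end elsewhere — order is forced
begin: at (1,0), heading right
step 1 (move(1)): at (2,0), heading right
step 2 (turn(right)): at (2,0), heading down
all 16 alternatives checked — unique.

move(1), turn(right)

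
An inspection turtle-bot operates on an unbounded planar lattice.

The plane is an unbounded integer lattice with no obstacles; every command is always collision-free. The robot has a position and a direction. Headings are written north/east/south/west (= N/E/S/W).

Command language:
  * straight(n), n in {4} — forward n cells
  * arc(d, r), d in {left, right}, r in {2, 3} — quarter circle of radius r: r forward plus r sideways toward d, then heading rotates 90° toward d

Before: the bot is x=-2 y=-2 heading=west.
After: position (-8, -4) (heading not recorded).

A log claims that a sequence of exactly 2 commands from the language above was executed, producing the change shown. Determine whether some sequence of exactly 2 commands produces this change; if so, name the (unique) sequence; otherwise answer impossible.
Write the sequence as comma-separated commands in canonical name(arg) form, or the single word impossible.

straight(4), arc(left, 2)

key: running arc(left, 2) before straight(4) would end elsewhere — order is forced
begin: x=-2 y=-2 heading=west
1. straight(4) → x=-6 y=-2 heading=west
2. arc(left, 2) → x=-8 y=-4 heading=south
no other 2-command option fits: unique.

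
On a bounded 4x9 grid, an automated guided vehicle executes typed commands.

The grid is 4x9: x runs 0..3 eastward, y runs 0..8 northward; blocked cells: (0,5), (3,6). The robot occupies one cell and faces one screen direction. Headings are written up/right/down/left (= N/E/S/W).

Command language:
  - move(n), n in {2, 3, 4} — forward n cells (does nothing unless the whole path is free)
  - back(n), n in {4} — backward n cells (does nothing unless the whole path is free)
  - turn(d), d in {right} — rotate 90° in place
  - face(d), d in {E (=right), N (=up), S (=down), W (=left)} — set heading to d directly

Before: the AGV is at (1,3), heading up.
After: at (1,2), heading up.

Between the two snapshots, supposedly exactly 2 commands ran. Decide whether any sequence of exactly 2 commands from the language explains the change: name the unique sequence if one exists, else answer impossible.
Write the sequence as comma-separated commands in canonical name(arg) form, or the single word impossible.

move(3), back(4)

key: running back(4) before move(3) would end elsewhere — order is forced
from: at (1,3), heading up
t=1 move(3) ⇒ at (1,6), heading up
t=2 back(4) ⇒ at (1,2), heading up
no rival 2-sequence matches.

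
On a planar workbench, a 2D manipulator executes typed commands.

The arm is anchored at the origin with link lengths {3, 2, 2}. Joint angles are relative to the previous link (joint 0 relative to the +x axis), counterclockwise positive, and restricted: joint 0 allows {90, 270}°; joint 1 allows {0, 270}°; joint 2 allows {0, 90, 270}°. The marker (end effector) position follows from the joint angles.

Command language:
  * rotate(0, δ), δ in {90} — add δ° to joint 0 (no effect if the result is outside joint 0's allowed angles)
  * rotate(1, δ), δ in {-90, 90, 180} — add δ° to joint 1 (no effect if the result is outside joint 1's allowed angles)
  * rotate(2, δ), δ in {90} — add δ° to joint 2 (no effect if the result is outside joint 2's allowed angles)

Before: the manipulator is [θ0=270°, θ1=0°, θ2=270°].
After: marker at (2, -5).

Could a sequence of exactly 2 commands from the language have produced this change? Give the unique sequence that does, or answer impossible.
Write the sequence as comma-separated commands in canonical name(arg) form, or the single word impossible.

initial: [θ0=270°, θ1=0°, θ2=270°]
1. rotate(2, 90) → [θ0=270°, θ1=0°, θ2=0°]
2. rotate(2, 90) → [θ0=270°, θ1=0°, θ2=90°]
all 25 alternatives checked — unique.

rotate(2, 90), rotate(2, 90)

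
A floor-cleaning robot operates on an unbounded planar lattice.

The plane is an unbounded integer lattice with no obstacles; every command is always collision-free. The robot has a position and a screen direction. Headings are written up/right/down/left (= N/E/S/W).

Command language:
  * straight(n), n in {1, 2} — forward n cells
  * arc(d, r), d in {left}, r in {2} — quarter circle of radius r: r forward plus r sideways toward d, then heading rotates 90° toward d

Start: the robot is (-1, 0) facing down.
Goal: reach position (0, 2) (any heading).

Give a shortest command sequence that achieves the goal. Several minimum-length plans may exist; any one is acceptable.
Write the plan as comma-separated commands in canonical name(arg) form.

arc(left, 2), arc(left, 2), arc(left, 2), straight(1)

from: (-1, 0) facing down
[1] after arc(left, 2): (1, -2) facing right
[2] after arc(left, 2): (3, 0) facing up
[3] after arc(left, 2): (1, 2) facing left
[4] after straight(1): (0, 2) facing left
minimal: 4 command(s), checked below 4.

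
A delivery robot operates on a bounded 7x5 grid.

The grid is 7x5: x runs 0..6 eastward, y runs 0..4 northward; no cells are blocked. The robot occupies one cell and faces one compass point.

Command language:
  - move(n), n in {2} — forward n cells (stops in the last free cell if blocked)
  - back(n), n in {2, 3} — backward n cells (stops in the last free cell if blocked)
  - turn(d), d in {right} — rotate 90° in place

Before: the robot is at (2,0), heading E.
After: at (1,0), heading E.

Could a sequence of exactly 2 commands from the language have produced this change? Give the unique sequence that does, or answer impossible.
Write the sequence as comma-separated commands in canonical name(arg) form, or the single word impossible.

move(2), back(3)

key: running back(3) before move(2) would end elsewhere — order is forced
initial: at (2,0), heading E
[1] after move(2): at (4,0), heading E
[2] after back(3): at (1,0), heading E
uniquely the one of 16 2-step routes that fits.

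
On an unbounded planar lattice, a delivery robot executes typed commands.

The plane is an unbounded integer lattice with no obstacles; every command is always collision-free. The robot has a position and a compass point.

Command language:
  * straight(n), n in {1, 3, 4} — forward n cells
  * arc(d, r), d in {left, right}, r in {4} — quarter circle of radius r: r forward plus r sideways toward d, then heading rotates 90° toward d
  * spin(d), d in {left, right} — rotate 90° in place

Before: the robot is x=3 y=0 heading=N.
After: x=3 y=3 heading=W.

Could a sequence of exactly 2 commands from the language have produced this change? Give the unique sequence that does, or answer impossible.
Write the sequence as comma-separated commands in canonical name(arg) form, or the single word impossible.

straight(3), spin(left)

key: running spin(left) before straight(3) would end elsewhere — order is forced
start: x=3 y=0 heading=N
step 1 (straight(3)): x=3 y=3 heading=N
step 2 (spin(left)): x=3 y=3 heading=W
uniquely the one of 49 2-step routes that fits.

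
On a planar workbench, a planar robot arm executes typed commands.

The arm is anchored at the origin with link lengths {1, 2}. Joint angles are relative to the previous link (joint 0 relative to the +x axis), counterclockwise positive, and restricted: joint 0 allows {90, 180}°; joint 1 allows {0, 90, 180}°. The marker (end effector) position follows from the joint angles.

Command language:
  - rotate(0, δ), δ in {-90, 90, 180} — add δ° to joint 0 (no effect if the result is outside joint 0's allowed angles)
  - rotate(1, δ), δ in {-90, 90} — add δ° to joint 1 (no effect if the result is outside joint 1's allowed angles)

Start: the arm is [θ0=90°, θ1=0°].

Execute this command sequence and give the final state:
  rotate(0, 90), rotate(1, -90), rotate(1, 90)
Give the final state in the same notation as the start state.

initial: [θ0=90°, θ1=0°]
t=1 rotate(0, 90) ⇒ [θ0=180°, θ1=0°]
t=2 rotate(1, -90) ⇒ [θ0=180°, θ1=0°]
t=3 rotate(1, 90) ⇒ [θ0=180°, θ1=90°]

[θ0=180°, θ1=90°]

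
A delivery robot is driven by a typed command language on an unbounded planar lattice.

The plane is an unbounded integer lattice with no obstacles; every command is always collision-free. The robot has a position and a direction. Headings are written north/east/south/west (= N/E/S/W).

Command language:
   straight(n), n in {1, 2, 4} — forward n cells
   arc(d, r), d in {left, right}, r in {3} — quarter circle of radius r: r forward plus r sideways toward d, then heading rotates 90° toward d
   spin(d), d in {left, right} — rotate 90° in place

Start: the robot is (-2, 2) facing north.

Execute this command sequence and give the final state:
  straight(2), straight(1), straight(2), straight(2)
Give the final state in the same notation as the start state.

(-2, 9) facing north

from: (-2, 2) facing north
1. straight(2) → (-2, 4) facing north
2. straight(1) → (-2, 5) facing north
3. straight(2) → (-2, 7) facing north
4. straight(2) → (-2, 9) facing north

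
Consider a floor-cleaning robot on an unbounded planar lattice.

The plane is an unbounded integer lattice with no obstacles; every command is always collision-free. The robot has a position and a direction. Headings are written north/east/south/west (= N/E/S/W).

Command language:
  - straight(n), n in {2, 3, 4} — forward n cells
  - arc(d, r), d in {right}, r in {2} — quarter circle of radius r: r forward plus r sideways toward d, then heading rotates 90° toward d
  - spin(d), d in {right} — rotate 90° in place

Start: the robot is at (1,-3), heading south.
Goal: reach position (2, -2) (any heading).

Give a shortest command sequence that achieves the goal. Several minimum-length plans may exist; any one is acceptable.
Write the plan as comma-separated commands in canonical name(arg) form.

start: at (1,-3), heading south
[1] after arc(right, 2): at (-1,-5), heading west
[2] after spin(right): at (-1,-5), heading north
[3] after straight(3): at (-1,-2), heading north
[4] after spin(right): at (-1,-2), heading east
[5] after straight(3): at (2,-2), heading east
no 4-step plan works, so 5 is optimal.

arc(right, 2), spin(right), straight(3), spin(right), straight(3)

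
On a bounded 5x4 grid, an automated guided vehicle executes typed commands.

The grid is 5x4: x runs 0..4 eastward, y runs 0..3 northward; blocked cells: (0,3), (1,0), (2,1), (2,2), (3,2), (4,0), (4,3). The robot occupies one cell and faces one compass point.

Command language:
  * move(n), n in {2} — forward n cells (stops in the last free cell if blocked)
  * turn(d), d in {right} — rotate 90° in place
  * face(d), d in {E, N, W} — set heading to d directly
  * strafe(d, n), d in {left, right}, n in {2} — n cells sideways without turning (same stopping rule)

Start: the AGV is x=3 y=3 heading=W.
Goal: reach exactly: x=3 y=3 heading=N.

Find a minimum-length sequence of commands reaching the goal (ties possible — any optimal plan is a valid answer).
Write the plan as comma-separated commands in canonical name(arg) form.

begin: x=3 y=3 heading=W
t=1 face(N) ⇒ x=3 y=3 heading=N
minimal: 1 command(s), checked below 1.

face(N)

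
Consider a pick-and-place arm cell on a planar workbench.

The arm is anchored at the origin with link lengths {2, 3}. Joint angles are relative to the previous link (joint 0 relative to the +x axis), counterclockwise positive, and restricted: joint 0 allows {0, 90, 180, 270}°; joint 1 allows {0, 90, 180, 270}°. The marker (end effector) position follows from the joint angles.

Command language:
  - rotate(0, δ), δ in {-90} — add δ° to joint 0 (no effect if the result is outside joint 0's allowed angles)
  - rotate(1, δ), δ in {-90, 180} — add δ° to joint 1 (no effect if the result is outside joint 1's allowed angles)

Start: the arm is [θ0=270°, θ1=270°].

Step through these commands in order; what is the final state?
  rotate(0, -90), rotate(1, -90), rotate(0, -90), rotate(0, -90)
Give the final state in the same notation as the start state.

[θ0=0°, θ1=180°]

initial: [θ0=270°, θ1=270°]
t=1 rotate(0, -90) ⇒ [θ0=180°, θ1=270°]
t=2 rotate(1, -90) ⇒ [θ0=180°, θ1=180°]
t=3 rotate(0, -90) ⇒ [θ0=90°, θ1=180°]
t=4 rotate(0, -90) ⇒ [θ0=0°, θ1=180°]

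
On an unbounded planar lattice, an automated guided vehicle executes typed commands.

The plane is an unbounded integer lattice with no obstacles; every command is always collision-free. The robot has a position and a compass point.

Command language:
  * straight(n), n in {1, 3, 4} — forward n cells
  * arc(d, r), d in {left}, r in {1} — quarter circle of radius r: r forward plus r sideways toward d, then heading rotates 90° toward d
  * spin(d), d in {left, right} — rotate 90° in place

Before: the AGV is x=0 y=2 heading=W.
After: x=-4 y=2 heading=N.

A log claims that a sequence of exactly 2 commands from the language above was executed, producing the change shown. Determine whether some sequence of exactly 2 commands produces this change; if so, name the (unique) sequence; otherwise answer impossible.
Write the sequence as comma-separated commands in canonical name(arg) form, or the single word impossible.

key: cell and facing (now N) both changed — the 2 commands mix motion and turning
initial: x=0 y=2 heading=W
1. straight(4) → x=-4 y=2 heading=W
2. spin(right) → x=-4 y=2 heading=N
all 36 alternatives checked — unique.

straight(4), spin(right)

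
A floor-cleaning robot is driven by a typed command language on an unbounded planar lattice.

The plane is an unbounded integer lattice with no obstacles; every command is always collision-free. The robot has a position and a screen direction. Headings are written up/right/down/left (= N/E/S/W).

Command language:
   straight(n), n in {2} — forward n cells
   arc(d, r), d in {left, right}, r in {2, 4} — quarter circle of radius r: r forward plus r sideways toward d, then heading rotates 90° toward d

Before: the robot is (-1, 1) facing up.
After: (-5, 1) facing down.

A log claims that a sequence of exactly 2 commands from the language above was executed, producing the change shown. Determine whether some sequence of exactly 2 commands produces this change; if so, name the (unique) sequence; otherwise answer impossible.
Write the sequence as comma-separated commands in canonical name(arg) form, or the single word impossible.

key: position moved to (-5,1) AND the heading swung to S — translation plus rotation needed
start: (-1, 1) facing up
1. arc(left, 2) → (-3, 3) facing left
2. arc(left, 2) → (-5, 1) facing down
no other 2-command option fits: unique.

arc(left, 2), arc(left, 2)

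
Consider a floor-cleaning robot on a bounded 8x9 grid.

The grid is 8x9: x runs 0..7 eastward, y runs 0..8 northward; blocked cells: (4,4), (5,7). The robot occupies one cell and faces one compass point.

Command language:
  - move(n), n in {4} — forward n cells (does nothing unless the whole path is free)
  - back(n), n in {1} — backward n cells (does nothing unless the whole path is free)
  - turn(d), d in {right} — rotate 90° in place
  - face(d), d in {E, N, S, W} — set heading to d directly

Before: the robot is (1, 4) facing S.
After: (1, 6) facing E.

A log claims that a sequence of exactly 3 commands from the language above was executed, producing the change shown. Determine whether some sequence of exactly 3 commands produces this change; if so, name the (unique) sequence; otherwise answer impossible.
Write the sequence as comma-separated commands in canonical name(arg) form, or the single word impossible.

back(1), back(1), face(E)

key: running face(E) before back(1) would end elsewhere — order is forced
start: (1, 4) facing S
[1] after back(1): (1, 5) facing S
[2] after back(1): (1, 6) facing S
[3] after face(E): (1, 6) facing E
no rival 3-sequence matches.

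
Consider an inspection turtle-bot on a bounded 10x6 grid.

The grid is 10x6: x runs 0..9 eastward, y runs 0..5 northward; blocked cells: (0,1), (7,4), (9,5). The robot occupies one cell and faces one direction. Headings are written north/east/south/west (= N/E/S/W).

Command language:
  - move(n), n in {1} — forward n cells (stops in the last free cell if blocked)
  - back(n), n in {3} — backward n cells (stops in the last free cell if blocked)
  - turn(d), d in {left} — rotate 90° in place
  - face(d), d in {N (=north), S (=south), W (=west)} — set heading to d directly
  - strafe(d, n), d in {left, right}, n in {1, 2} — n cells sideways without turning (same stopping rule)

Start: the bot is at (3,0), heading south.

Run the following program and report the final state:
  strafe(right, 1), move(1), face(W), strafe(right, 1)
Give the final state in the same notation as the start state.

start: at (3,0), heading south
t=1 strafe(right, 1) ⇒ at (2,0), heading south
t=2 move(1) ⇒ at (2,0), heading south
t=3 face(W) ⇒ at (2,0), heading west
t=4 strafe(right, 1) ⇒ at (2,1), heading west

at (2,1), heading west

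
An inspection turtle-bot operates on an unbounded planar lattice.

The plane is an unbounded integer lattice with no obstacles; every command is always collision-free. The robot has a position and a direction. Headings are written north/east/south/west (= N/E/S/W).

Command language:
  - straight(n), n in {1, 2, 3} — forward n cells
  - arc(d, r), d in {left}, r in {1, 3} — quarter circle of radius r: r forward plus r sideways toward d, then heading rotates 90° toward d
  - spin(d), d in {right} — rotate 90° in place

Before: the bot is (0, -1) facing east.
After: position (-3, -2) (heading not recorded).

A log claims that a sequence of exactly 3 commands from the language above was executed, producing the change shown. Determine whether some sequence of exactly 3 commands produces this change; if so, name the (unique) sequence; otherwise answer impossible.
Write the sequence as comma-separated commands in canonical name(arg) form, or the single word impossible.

key: running arc(left, 3) before arc(left, 1) would end elsewhere — order is forced
initial: (0, -1) facing east
1. arc(left, 1) → (1, 0) facing north
2. arc(left, 1) → (0, 1) facing west
3. arc(left, 3) → (-3, -2) facing south
no rival 3-sequence matches.

arc(left, 1), arc(left, 1), arc(left, 3)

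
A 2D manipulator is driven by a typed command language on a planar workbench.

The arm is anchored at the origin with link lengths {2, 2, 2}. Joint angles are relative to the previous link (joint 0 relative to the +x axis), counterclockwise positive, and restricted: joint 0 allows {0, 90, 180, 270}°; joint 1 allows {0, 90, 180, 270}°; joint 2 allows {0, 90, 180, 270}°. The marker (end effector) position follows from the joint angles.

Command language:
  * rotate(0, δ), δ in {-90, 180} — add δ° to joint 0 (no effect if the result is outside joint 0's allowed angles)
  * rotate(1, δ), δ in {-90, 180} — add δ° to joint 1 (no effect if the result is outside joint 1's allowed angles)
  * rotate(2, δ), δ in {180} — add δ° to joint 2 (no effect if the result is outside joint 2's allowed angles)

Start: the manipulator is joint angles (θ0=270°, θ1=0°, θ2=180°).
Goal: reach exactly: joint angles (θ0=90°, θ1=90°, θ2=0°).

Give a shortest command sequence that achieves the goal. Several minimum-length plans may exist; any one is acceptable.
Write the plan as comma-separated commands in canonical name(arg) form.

rotate(1, -90), rotate(1, 180), rotate(2, 180), rotate(0, 180)

from: joint angles (θ0=270°, θ1=0°, θ2=180°)
t=1 rotate(1, -90) ⇒ joint angles (θ0=270°, θ1=270°, θ2=180°)
t=2 rotate(1, 180) ⇒ joint angles (θ0=270°, θ1=90°, θ2=180°)
t=3 rotate(2, 180) ⇒ joint angles (θ0=270°, θ1=90°, θ2=0°)
t=4 rotate(0, 180) ⇒ joint angles (θ0=90°, θ1=90°, θ2=0°)
nothing shorter than 4 reaches the goal.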